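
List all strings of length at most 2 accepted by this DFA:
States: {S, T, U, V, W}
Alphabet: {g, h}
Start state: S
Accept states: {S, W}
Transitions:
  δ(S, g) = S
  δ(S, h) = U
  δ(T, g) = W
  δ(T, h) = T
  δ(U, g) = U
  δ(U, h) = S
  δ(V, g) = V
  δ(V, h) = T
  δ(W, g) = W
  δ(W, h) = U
ε, g, gg, hh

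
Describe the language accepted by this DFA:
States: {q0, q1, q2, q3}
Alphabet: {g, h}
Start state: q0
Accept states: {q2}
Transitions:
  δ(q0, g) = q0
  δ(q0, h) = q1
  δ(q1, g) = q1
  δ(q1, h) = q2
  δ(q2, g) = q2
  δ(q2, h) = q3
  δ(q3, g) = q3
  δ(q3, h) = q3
Testing a few strings:
  'h' → reject
  'gghg' → reject
  'hg' → reject
  'hh' → accept
State roles: q0=zero h's; q1=one h; q2=two h's; q3=≥ three h's (dead)
All strings over {g,h} containing exactly two h's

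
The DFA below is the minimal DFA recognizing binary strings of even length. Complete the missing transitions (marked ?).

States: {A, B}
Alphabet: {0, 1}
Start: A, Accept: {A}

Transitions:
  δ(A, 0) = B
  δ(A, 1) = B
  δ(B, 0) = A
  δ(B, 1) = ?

From the language and accept set, identify what each state tracks — A: even length so far; B: odd length so far.
Each missing δ(q, a) is the state matching the new tracked value after reading a.
δ(B, 1) = A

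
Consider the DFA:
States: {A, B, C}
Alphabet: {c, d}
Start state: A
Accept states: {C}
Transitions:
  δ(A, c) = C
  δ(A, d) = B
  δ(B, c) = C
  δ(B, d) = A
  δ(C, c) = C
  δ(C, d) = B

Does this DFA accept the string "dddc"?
Processing string "dddc":
  A --d--> B
  B --d--> A
  A --d--> B
  B --c--> C
Final state: C
Accept states: {C}
Yes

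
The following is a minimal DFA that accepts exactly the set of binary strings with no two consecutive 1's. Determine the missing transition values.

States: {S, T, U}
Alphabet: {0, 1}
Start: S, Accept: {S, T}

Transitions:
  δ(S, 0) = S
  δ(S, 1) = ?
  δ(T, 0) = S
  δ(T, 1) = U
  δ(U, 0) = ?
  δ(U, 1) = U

From the language and accept set, identify what each state tracks — S: last symbol not 1 (ok); T: last symbol 1 (ok); U: saw 11 (dead).
Each missing δ(q, a) is the state matching the new tracked value after reading a.
δ(S, 1) = T; δ(U, 0) = U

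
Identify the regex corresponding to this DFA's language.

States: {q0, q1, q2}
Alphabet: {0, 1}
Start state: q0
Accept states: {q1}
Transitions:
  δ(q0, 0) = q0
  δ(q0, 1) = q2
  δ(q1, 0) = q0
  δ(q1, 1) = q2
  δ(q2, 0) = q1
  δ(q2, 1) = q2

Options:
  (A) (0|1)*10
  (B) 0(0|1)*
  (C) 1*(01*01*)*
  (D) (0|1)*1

Check each option against the DFA on short strings; one disagreement eliminates an option:
  (A) (0|1)*10: agrees with the DFA on every string of length ≤ 6
  (B) 0(0|1)*: on '0' the DFA goes q0 → q0 and rejects (q0 ∉ Accept), but the regex matches it → eliminate
  (C) 1*(01*01*)*: on ε the DFA stays in q0 and rejects (q0 ∉ Accept), but the regex matches it → eliminate
  (D) (0|1)*1: on '1' the DFA goes q0 → q2 and rejects (q2 ∉ Accept), but the regex matches it → eliminate
Only (A) is consistent with the DFA.
(A) (0|1)*10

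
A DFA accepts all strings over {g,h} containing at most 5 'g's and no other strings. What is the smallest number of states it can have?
By Myhill–Nerode, count the distinguishable equivalence classes: 7 classes — having seen 0, 1, …, 5, or >5 copies of 'g'; counts 0 through 5 are accepting and >5 is dead.
7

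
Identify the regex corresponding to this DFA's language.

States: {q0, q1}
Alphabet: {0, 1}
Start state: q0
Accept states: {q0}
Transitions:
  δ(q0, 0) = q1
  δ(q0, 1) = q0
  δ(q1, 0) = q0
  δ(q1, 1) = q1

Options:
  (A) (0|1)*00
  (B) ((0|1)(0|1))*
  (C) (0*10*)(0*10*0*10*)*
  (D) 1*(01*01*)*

Check each option against the DFA on short strings; one disagreement eliminates an option:
  (A) (0|1)*00: on ε the DFA stays in q0 and accepts (q0 ∈ Accept), but the regex does not match it → eliminate
  (B) ((0|1)(0|1))*: on '1' the DFA goes q0 → q0 and accepts (q0 ∈ Accept), but the regex does not match it → eliminate
  (C) (0*10*)(0*10*0*10*)*: on ε the DFA stays in q0 and accepts (q0 ∈ Accept), but the regex does not match it → eliminate
  (D) 1*(01*01*)*: agrees with the DFA on every string of length ≤ 6
Only (D) is consistent with the DFA.
(D) 1*(01*01*)*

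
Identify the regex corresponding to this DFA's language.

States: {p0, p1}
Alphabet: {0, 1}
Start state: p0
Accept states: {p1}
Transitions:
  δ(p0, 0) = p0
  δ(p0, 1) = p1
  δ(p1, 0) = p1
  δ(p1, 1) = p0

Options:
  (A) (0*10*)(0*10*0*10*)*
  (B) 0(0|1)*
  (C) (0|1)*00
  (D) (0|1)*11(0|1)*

Check each option against the DFA on short strings; one disagreement eliminates an option:
  (A) (0*10*)(0*10*0*10*)*: agrees with the DFA on every string of length ≤ 6
  (B) 0(0|1)*: on '0' the DFA goes p0 → p0 and rejects (p0 ∉ Accept), but the regex matches it → eliminate
  (C) (0|1)*00: on '1' the DFA goes p0 → p1 and accepts (p1 ∈ Accept), but the regex does not match it → eliminate
  (D) (0|1)*11(0|1)*: on '1' the DFA goes p0 → p1 and accepts (p1 ∈ Accept), but the regex does not match it → eliminate
Only (A) is consistent with the DFA.
(A) (0*10*)(0*10*0*10*)*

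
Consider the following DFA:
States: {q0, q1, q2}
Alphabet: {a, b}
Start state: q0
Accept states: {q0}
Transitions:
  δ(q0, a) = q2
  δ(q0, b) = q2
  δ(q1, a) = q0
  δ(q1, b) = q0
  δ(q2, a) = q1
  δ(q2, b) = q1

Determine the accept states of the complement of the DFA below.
Complement accept states = All states \ Original accept states
= {q0, q1, q2} \ {q0}
{q1, q2}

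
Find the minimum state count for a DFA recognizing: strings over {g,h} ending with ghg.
By Myhill–Nerode, count the distinguishable equivalence classes: 4 classes — one per longest suffix of the input that is a prefix of 'ghg' (lengths 0 through 3); only the length-3 class is accepting.
4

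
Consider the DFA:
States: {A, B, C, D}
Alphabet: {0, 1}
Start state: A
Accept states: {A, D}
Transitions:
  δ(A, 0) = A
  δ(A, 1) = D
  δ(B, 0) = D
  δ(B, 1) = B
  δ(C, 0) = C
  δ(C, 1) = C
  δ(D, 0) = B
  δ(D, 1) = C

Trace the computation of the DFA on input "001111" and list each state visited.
read '0': A → A
  read '0': A → A
  read '1': A → D
  read '1': D → C
  read '1': C → C
  read '1': C → C
A -> A -> A -> D -> C -> C -> C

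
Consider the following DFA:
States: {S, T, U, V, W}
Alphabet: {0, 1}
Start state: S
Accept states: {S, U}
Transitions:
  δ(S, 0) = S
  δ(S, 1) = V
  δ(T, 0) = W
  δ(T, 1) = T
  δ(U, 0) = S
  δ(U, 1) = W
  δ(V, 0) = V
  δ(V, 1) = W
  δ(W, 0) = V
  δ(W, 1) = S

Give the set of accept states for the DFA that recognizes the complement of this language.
Complement accept states = All states \ Original accept states
= {S, T, U, V, W} \ {S, U}
{T, V, W}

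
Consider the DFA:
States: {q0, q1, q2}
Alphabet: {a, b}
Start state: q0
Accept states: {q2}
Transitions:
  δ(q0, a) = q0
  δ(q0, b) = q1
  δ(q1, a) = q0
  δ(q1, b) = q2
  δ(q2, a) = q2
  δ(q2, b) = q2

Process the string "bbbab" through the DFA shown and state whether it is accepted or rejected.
Processing string "bbbab":
  q0 --b--> q1
  q1 --b--> q2
  q2 --b--> q2
  q2 --a--> q2
  q2 --b--> q2
Final state: q2
Accept states: {q2}
Yes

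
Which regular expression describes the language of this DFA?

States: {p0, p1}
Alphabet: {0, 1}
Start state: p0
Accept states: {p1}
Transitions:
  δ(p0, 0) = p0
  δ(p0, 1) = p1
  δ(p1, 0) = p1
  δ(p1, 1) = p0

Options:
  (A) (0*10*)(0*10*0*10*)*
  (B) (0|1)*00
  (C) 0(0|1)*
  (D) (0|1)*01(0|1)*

Check each option against the DFA on short strings; one disagreement eliminates an option:
  (A) (0*10*)(0*10*0*10*)*: agrees with the DFA on every string of length ≤ 6
  (B) (0|1)*00: on '1' the DFA goes p0 → p1 and accepts (p1 ∈ Accept), but the regex does not match it → eliminate
  (C) 0(0|1)*: on '0' the DFA goes p0 → p0 and rejects (p0 ∉ Accept), but the regex matches it → eliminate
  (D) (0|1)*01(0|1)*: on '1' the DFA goes p0 → p1 and accepts (p1 ∈ Accept), but the regex does not match it → eliminate
Only (A) is consistent with the DFA.
(A) (0*10*)(0*10*0*10*)*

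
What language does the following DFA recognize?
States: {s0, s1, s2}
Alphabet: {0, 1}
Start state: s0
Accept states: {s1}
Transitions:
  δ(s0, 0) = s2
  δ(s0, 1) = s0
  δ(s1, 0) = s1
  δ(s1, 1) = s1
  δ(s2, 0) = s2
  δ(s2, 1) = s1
Testing a few strings:
  '100' → reject
  '0100' → accept
  '111' → reject
  '11' → reject
State roles: s0=no 0 seen yet; s1=substring 01 seen; s2=seen a 0, waiting for 1
All binary strings containing the substring 01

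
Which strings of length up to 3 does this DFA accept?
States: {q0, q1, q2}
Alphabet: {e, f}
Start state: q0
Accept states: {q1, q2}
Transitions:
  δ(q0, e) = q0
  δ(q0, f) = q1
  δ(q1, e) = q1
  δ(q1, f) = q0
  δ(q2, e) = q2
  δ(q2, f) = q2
f, ef, fe, eef, efe, fee, fff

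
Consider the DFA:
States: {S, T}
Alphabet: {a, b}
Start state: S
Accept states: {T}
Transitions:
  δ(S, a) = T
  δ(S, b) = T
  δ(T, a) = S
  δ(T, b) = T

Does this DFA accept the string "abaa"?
Processing string "abaa":
  S --a--> T
  T --b--> T
  T --a--> S
  S --a--> T
Final state: T
Accept states: {T}
Yes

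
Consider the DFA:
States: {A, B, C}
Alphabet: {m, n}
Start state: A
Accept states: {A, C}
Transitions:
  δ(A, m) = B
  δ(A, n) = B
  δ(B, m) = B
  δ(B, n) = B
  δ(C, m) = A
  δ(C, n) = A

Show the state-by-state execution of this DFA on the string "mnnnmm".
read 'm': A → B
  read 'n': B → B
  read 'n': B → B
  read 'n': B → B
  read 'm': B → B
  read 'm': B → B
A -> B -> B -> B -> B -> B -> B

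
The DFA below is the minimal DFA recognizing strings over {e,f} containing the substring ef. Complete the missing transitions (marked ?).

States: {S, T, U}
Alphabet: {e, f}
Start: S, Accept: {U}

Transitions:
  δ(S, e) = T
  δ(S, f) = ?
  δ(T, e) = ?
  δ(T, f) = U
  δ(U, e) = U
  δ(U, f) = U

From the language and accept set, identify what each state tracks — S: no e seen yet; T: seen a e, waiting for f; U: substring ef seen.
Each missing δ(q, a) is the state matching the new tracked value after reading a.
δ(S, f) = S; δ(T, e) = T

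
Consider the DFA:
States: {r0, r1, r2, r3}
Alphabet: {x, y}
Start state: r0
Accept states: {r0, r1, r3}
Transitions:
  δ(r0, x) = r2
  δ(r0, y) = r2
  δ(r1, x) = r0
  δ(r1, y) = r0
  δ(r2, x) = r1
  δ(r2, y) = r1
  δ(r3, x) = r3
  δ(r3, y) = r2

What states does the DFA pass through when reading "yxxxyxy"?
read 'y': r0 → r2
  read 'x': r2 → r1
  read 'x': r1 → r0
  read 'x': r0 → r2
  read 'y': r2 → r1
  read 'x': r1 → r0
  read 'y': r0 → r2
r0 -> r2 -> r1 -> r0 -> r2 -> r1 -> r0 -> r2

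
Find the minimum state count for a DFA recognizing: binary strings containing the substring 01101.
By Myhill–Nerode, count the distinguishable equivalence classes: 6 classes — one per longest suffix of the input that is a prefix of '01101' (lengths 0 through 4), plus an absorbing 'already seen 01101' class.
6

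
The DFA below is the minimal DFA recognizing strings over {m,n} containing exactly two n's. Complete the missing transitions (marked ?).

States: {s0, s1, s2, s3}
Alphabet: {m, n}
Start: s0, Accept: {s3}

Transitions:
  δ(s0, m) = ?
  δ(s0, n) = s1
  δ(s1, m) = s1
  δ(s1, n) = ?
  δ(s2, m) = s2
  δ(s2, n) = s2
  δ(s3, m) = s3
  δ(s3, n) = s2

From the language and accept set, identify what each state tracks — s0: zero n's; s1: one n; s2: ≥ three n's (dead); s3: two n's.
Each missing δ(q, a) is the state matching the new tracked value after reading a.
δ(s0, m) = s0; δ(s1, n) = s3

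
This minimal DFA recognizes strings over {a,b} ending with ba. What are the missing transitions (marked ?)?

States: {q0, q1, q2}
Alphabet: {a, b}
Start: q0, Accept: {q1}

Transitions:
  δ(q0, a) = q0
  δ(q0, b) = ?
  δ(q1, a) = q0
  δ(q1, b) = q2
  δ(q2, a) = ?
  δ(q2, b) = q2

From the language and accept set, identify what each state tracks — q0: no suffix match; q1: suffix is ba; q2: one trailing b.
Each missing δ(q, a) is the state matching the new tracked value after reading a.
δ(q0, b) = q2; δ(q2, a) = q1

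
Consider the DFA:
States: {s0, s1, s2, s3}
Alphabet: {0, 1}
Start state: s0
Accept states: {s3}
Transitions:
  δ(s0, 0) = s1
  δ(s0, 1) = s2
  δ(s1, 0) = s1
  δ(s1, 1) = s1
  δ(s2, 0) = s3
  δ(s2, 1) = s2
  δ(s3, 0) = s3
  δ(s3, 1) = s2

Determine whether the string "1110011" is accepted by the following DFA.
Processing string "1110011":
  s0 --1--> s2
  s2 --1--> s2
  s2 --1--> s2
  s2 --0--> s3
  s3 --0--> s3
  s3 --1--> s2
  s2 --1--> s2
Final state: s2
Accept states: {s3}
No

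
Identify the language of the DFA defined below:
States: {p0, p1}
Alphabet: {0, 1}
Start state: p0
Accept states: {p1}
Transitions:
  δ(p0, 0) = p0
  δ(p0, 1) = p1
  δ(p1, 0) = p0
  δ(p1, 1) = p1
Testing a few strings:
  '10' → reject
  '01' → accept
  '1' → accept
  '000' → reject
State roles: p0=last symbol not 1; p1=last symbol is 1
All binary strings ending with 1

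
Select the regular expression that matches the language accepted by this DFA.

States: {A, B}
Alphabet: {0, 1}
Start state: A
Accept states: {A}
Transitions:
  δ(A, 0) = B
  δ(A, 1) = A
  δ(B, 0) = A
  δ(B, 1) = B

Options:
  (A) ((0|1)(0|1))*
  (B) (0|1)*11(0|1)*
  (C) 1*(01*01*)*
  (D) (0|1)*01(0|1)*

Check each option against the DFA on short strings; one disagreement eliminates an option:
  (A) ((0|1)(0|1))*: on '1' the DFA goes A → A and accepts (A ∈ Accept), but the regex does not match it → eliminate
  (B) (0|1)*11(0|1)*: on ε the DFA stays in A and accepts (A ∈ Accept), but the regex does not match it → eliminate
  (C) 1*(01*01*)*: agrees with the DFA on every string of length ≤ 6
  (D) (0|1)*01(0|1)*: on ε the DFA stays in A and accepts (A ∈ Accept), but the regex does not match it → eliminate
Only (C) is consistent with the DFA.
(C) 1*(01*01*)*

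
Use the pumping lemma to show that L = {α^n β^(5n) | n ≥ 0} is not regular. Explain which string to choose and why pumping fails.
Assume L is regular with pumping length p. Idea: pumping the α-block breaks the 1:5 ratio.
Choose s = α^p β^(5p) (length 6p ≥ p). By the pumping lemma, s = xyz with |xy| ≤ p, |y| > 0, so y = α^k with k ≥ 1. Then xy²z = α^(p+k) β^(5p). For this to be in L we would need 5p = 5(p+k), i.e. 5k = 0, contradicting k ≥ 1. So xy²z ∉ L.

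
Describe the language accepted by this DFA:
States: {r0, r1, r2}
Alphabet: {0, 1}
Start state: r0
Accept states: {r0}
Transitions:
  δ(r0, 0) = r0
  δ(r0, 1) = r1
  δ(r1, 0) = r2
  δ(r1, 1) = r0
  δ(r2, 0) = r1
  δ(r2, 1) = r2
Testing a few strings:
  '101' → reject
  '011' → accept
  '1101' → reject
  '0011' → accept
State roles: r0=value ≡ 0 (mod 3); r1=value ≡ 1 (mod 3); r2=value ≡ 2 (mod 3)
All binary strings representing a multiple of 3 (read in base 2; leading zeros allowed and ε counts as 0)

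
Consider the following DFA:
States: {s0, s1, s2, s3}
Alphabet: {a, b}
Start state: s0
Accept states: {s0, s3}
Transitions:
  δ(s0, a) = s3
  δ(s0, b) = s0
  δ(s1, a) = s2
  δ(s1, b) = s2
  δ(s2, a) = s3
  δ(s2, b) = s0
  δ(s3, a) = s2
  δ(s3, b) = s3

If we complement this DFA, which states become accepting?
Complement accept states = All states \ Original accept states
= {s0, s1, s2, s3} \ {s0, s3}
{s1, s2}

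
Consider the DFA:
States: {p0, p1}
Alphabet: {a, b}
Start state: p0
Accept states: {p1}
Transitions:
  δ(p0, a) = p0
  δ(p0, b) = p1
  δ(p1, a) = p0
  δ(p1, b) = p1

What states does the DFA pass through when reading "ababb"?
read 'a': p0 → p0
  read 'b': p0 → p1
  read 'a': p1 → p0
  read 'b': p0 → p1
  read 'b': p1 → p1
p0 -> p0 -> p1 -> p0 -> p1 -> p1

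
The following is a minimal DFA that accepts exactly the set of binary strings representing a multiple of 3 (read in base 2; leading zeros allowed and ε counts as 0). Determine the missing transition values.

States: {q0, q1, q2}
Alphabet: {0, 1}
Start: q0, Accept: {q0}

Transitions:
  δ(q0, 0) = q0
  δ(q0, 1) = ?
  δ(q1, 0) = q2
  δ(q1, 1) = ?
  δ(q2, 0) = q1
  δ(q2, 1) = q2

From the language and accept set, identify what each state tracks — q0: value ≡ 0 (mod 3); q1: value ≡ 1 (mod 3); q2: value ≡ 2 (mod 3).
Each missing δ(q, a) is the state matching the new tracked value after reading a.
δ(q0, 1) = q1; δ(q1, 1) = q0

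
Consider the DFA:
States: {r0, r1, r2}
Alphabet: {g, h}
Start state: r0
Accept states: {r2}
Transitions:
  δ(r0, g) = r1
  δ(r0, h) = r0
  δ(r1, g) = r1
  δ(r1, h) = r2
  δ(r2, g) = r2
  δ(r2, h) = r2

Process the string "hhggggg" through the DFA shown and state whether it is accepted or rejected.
Processing string "hhggggg":
  r0 --h--> r0
  r0 --h--> r0
  r0 --g--> r1
  r1 --g--> r1
  r1 --g--> r1
  r1 --g--> r1
  r1 --g--> r1
Final state: r1
Accept states: {r2}
No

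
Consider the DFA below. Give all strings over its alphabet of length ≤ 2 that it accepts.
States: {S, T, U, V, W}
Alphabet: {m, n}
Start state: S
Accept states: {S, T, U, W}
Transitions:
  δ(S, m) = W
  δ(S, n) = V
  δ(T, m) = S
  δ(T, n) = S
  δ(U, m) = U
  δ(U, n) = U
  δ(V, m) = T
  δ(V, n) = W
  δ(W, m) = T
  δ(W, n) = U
ε, m, mm, mn, nm, nn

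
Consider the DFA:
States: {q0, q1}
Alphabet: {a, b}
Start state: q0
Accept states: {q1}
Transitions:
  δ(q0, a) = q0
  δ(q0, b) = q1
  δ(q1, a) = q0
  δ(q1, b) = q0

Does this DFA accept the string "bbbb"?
Processing string "bbbb":
  q0 --b--> q1
  q1 --b--> q0
  q0 --b--> q1
  q1 --b--> q0
Final state: q0
Accept states: {q1}
No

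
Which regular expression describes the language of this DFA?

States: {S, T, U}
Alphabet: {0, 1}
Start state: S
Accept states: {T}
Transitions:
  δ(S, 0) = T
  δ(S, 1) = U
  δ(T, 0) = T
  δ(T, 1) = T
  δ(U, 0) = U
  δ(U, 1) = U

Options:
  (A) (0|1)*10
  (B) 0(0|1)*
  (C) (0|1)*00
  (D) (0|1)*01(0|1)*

Check each option against the DFA on short strings; one disagreement eliminates an option:
  (A) (0|1)*10: on '0' the DFA goes S → T and accepts (T ∈ Accept), but the regex does not match it → eliminate
  (B) 0(0|1)*: agrees with the DFA on every string of length ≤ 6
  (C) (0|1)*00: on '0' the DFA goes S → T and accepts (T ∈ Accept), but the regex does not match it → eliminate
  (D) (0|1)*01(0|1)*: on '0' the DFA goes S → T and accepts (T ∈ Accept), but the regex does not match it → eliminate
Only (B) is consistent with the DFA.
(B) 0(0|1)*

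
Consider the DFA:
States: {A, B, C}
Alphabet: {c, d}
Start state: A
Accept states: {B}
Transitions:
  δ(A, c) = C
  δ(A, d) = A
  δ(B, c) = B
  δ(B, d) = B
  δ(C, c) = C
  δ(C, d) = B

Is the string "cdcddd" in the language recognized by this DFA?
Processing string "cdcddd":
  A --c--> C
  C --d--> B
  B --c--> B
  B --d--> B
  B --d--> B
  B --d--> B
Final state: B
Accept states: {B}
Yes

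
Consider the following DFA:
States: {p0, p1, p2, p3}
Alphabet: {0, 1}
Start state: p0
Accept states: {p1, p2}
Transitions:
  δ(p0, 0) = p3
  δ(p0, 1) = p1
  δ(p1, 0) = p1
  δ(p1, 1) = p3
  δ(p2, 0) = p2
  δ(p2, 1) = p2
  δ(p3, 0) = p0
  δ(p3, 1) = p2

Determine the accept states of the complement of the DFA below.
Complement accept states = All states \ Original accept states
= {p0, p1, p2, p3} \ {p1, p2}
{p0, p3}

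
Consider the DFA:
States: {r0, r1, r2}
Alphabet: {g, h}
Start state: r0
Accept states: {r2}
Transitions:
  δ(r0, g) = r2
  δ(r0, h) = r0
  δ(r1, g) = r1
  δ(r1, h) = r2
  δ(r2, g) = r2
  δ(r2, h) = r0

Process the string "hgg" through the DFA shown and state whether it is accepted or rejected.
Processing string "hgg":
  r0 --h--> r0
  r0 --g--> r2
  r2 --g--> r2
Final state: r2
Accept states: {r2}
Yes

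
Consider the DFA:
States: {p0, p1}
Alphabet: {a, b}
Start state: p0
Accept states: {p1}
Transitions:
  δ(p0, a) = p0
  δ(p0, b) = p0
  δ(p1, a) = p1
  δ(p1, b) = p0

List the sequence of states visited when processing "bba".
read 'b': p0 → p0
  read 'b': p0 → p0
  read 'a': p0 → p0
p0 -> p0 -> p0 -> p0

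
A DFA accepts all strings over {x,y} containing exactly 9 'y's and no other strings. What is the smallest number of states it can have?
By Myhill–Nerode, count the distinguishable equivalence classes: 11 classes — having seen 0, 1, …, 9, or >9 copies of 'y'; the count-9 class is the only accepting one and >9 is dead.
11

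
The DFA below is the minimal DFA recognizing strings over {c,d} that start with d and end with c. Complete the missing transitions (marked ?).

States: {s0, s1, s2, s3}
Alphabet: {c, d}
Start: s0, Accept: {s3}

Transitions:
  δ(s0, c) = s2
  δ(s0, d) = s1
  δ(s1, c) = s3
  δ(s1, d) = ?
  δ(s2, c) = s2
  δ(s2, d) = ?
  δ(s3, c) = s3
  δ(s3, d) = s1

From the language and accept set, identify what each state tracks — s0: no input read; s1: started with d, last symbol d; s2: started with c (dead); s3: started with d, last symbol c.
Each missing δ(q, a) is the state matching the new tracked value after reading a.
δ(s1, d) = s1; δ(s2, d) = s2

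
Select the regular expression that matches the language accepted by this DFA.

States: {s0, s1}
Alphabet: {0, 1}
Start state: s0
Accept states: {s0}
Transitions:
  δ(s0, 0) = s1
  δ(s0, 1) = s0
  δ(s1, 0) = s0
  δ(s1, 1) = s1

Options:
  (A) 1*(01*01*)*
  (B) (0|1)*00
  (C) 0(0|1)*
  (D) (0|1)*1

Check each option against the DFA on short strings; one disagreement eliminates an option:
  (A) 1*(01*01*)*: agrees with the DFA on every string of length ≤ 6
  (B) (0|1)*00: on ε the DFA stays in s0 and accepts (s0 ∈ Accept), but the regex does not match it → eliminate
  (C) 0(0|1)*: on ε the DFA stays in s0 and accepts (s0 ∈ Accept), but the regex does not match it → eliminate
  (D) (0|1)*1: on ε the DFA stays in s0 and accepts (s0 ∈ Accept), but the regex does not match it → eliminate
Only (A) is consistent with the DFA.
(A) 1*(01*01*)*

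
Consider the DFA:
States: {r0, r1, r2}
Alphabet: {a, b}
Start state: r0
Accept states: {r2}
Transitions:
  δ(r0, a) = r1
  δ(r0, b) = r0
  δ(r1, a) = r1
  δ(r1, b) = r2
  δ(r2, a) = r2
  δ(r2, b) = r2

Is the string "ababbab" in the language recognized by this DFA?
Processing string "ababbab":
  r0 --a--> r1
  r1 --b--> r2
  r2 --a--> r2
  r2 --b--> r2
  r2 --b--> r2
  r2 --a--> r2
  r2 --b--> r2
Final state: r2
Accept states: {r2}
Yes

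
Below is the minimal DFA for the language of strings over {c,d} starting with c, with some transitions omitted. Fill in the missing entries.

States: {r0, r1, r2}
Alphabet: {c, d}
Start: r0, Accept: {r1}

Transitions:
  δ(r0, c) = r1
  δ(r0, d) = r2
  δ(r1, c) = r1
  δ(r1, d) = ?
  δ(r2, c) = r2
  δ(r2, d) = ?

From the language and accept set, identify what each state tracks — r0: no input read; r1: started with c; r2: started with d (dead).
Each missing δ(q, a) is the state matching the new tracked value after reading a.
δ(r1, d) = r1; δ(r2, d) = r2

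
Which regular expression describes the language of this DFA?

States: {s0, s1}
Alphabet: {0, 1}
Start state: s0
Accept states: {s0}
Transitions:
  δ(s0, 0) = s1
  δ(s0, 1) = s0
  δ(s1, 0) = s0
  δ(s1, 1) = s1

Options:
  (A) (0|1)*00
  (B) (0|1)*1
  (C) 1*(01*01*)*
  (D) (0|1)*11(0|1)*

Check each option against the DFA on short strings; one disagreement eliminates an option:
  (A) (0|1)*00: on ε the DFA stays in s0 and accepts (s0 ∈ Accept), but the regex does not match it → eliminate
  (B) (0|1)*1: on ε the DFA stays in s0 and accepts (s0 ∈ Accept), but the regex does not match it → eliminate
  (C) 1*(01*01*)*: agrees with the DFA on every string of length ≤ 6
  (D) (0|1)*11(0|1)*: on ε the DFA stays in s0 and accepts (s0 ∈ Accept), but the regex does not match it → eliminate
Only (C) is consistent with the DFA.
(C) 1*(01*01*)*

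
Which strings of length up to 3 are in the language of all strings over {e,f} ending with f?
f, ef, ff, eef, eff, fef, fff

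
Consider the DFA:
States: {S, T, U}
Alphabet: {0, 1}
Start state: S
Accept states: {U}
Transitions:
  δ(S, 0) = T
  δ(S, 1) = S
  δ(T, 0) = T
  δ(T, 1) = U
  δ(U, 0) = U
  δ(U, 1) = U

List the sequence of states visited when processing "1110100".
read '1': S → S
  read '1': S → S
  read '1': S → S
  read '0': S → T
  read '1': T → U
  read '0': U → U
  read '0': U → U
S -> S -> S -> S -> T -> U -> U -> U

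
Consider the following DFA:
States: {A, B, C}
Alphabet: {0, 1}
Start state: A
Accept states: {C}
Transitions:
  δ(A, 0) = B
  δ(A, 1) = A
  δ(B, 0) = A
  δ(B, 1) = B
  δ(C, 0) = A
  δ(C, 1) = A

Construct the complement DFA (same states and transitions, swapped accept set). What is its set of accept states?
Complement accept states = All states \ Original accept states
= {A, B, C} \ {C}
{A, B}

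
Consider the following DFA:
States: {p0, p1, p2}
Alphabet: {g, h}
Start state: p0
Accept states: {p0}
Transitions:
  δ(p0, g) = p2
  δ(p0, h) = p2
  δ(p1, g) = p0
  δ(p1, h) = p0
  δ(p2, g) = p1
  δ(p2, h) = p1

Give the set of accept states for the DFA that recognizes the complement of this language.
Complement accept states = All states \ Original accept states
= {p0, p1, p2} \ {p0}
{p1, p2}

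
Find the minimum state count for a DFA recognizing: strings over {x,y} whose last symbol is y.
By Myhill–Nerode, count the distinguishable equivalence classes: 2^1 = 2 classes — the DFA must remember the last 1 symbol read; every pair of distinct length-1 suffixes is distinguishable by some continuation.
2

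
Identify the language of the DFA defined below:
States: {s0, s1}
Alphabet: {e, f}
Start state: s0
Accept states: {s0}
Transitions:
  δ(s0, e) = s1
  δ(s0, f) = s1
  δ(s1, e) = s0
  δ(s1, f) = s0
Testing a few strings:
  'e' → reject
  'ffe' → reject
  'f' → reject
  'ef' → accept
State roles: s0=even length so far; s1=odd length so far
All strings over {e,f} of even length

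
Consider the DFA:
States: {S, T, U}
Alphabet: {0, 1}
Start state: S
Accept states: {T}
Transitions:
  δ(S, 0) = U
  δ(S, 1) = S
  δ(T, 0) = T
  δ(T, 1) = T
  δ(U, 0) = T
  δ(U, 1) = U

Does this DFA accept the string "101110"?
Processing string "101110":
  S --1--> S
  S --0--> U
  U --1--> U
  U --1--> U
  U --1--> U
  U --0--> T
Final state: T
Accept states: {T}
Yes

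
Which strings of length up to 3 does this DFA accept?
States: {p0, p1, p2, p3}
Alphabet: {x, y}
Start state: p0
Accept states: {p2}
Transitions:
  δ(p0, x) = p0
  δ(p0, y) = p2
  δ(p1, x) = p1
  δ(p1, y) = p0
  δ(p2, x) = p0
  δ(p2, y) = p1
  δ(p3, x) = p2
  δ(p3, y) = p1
y, xy, xxy, yxy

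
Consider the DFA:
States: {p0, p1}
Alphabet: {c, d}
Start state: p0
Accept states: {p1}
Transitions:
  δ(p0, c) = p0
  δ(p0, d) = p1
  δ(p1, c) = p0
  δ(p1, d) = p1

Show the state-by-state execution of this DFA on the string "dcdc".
read 'd': p0 → p1
  read 'c': p1 → p0
  read 'd': p0 → p1
  read 'c': p1 → p0
p0 -> p1 -> p0 -> p1 -> p0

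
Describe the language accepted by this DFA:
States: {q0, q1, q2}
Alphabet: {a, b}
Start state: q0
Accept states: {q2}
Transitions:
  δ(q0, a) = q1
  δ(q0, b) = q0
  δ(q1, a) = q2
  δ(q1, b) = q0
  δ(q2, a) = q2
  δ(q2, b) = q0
Testing a few strings:
  'b' → reject
  'a' → reject
  'bab' → reject
  'ab' → reject
State roles: q0=last symbol not a; q1=one trailing a; q2=two trailing a's
All strings over {a,b} ending with aa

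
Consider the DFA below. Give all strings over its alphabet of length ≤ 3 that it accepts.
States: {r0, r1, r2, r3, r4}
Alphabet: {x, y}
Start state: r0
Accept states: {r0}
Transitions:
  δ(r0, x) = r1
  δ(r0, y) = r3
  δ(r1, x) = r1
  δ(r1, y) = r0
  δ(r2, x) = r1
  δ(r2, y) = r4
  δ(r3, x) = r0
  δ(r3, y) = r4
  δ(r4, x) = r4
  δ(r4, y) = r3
ε, xy, yx, xxy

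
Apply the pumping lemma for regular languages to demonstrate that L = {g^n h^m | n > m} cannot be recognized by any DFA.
Assume L is regular with pumping length p. Idea: pumping down the g-block drops the g-count to at most the h-count.
Choose s = g^(p+1) h^p ∈ L (|s| = 2p+1 ≥ p). By the pumping lemma, s = xyz with |xy| ≤ p, |y| > 0, so y = g^k with k ≥ 1. Take i = 0: xz = g^(p+1−k) h^p. Since k ≥ 1, p+1−k ≤ p, so the number of g's is no longer strictly greater than the number of h's, hence xz ∉ L.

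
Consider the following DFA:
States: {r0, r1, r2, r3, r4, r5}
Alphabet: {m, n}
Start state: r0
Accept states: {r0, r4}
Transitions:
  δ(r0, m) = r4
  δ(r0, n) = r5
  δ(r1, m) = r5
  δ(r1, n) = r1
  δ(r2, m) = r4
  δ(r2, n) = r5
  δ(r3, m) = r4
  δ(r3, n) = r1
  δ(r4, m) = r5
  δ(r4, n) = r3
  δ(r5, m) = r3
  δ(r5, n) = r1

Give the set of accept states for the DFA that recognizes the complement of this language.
Complement accept states = All states \ Original accept states
= {r0, r1, r2, r3, r4, r5} \ {r0, r4}
{r1, r2, r3, r5}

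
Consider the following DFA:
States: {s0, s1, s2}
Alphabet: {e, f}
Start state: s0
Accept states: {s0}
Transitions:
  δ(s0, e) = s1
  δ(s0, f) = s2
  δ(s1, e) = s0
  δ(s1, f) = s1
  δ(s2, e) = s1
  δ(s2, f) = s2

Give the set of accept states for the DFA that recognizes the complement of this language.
Complement accept states = All states \ Original accept states
= {s0, s1, s2} \ {s0}
{s1, s2}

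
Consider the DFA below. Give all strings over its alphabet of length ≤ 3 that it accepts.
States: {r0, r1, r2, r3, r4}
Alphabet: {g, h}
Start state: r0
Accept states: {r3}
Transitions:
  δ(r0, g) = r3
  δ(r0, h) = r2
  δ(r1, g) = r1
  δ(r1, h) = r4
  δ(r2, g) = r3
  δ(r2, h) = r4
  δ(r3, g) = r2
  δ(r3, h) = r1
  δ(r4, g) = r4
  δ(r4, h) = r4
g, hg, ggg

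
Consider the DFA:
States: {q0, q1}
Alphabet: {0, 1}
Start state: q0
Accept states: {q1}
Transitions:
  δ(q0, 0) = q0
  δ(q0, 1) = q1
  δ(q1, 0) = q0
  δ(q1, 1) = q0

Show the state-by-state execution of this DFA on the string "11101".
read '1': q0 → q1
  read '1': q1 → q0
  read '1': q0 → q1
  read '0': q1 → q0
  read '1': q0 → q1
q0 -> q1 -> q0 -> q1 -> q0 -> q1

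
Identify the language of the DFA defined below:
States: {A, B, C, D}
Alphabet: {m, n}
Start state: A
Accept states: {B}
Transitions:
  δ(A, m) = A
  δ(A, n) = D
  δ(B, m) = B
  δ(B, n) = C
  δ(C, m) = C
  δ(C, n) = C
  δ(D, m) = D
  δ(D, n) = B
Testing a few strings:
  'nm' → reject
  'n' → reject
  'mnm' → reject
  'nnmn' → reject
State roles: A=zero n's; B=two n's; C=≥ three n's (dead); D=one n
All strings over {m,n} containing exactly two n's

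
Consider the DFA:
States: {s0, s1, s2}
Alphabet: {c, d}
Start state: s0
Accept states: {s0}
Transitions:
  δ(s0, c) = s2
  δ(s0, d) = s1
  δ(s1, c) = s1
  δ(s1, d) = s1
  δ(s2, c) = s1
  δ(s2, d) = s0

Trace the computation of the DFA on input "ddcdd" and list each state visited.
read 'd': s0 → s1
  read 'd': s1 → s1
  read 'c': s1 → s1
  read 'd': s1 → s1
  read 'd': s1 → s1
s0 -> s1 -> s1 -> s1 -> s1 -> s1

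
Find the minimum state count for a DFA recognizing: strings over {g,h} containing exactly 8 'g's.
By Myhill–Nerode, count the distinguishable equivalence classes: 10 classes — having seen 0, 1, …, 8, or >8 copies of 'g'; the count-8 class is the only accepting one and >8 is dead.
10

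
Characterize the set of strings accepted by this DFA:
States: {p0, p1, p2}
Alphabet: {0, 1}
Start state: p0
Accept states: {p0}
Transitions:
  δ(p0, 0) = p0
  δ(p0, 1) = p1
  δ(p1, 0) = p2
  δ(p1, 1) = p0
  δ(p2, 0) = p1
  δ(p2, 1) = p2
Testing a few strings:
  '01' → reject
  '11' → accept
  '000' → accept
  '001' → reject
State roles: p0=value ≡ 0 (mod 3); p1=value ≡ 1 (mod 3); p2=value ≡ 2 (mod 3)
All binary strings representing a multiple of 3 (read in base 2; leading zeros allowed and ε counts as 0)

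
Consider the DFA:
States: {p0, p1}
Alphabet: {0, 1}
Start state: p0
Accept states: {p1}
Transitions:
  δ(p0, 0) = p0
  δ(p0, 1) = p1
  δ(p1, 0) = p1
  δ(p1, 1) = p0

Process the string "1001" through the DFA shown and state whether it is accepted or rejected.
Processing string "1001":
  p0 --1--> p1
  p1 --0--> p1
  p1 --0--> p1
  p1 --1--> p0
Final state: p0
Accept states: {p1}
No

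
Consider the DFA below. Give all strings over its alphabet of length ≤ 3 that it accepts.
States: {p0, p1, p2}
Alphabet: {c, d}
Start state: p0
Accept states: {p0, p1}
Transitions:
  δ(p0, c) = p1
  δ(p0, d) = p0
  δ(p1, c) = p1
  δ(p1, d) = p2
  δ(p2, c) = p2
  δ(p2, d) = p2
ε, c, d, cc, dc, dd, ccc, dcc, ddc, ddd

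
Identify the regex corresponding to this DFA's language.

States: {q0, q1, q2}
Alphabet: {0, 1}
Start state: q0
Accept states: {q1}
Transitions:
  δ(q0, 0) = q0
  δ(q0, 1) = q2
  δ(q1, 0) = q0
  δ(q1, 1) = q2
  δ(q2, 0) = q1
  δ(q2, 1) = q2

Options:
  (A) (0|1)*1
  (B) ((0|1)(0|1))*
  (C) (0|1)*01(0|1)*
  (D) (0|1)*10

Check each option against the DFA on short strings; one disagreement eliminates an option:
  (A) (0|1)*1: on '1' the DFA goes q0 → q2 and rejects (q2 ∉ Accept), but the regex matches it → eliminate
  (B) ((0|1)(0|1))*: on ε the DFA stays in q0 and rejects (q0 ∉ Accept), but the regex matches it → eliminate
  (C) (0|1)*01(0|1)*: on '01' the DFA goes q0 → q0 → q2 and rejects (q2 ∉ Accept), but the regex matches it → eliminate
  (D) (0|1)*10: agrees with the DFA on every string of length ≤ 6
Only (D) is consistent with the DFA.
(D) (0|1)*10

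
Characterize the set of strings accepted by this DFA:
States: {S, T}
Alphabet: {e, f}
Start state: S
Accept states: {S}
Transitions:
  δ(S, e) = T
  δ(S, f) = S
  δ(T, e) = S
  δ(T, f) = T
Testing a few strings:
  'efe' → accept
  'ef' → reject
  'fee' → accept
  'ff' → accept
State roles: S=even number of e's so far; T=odd number of e's so far
All strings over {e,f} with an even number of e's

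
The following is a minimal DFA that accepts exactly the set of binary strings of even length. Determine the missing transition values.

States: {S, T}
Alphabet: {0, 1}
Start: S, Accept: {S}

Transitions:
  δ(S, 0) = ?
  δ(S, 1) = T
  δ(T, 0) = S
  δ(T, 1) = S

From the language and accept set, identify what each state tracks — S: even length so far; T: odd length so far.
Each missing δ(q, a) is the state matching the new tracked value after reading a.
δ(S, 0) = T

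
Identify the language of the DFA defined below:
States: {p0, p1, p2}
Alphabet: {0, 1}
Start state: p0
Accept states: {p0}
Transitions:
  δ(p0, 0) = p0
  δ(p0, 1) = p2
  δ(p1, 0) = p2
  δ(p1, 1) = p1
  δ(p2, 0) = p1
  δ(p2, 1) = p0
Testing a few strings:
  '010' → reject
  '11' → accept
  '0111' → reject
  '00' → accept
State roles: p0=value ≡ 0 (mod 3); p1=value ≡ 2 (mod 3); p2=value ≡ 1 (mod 3)
All binary strings representing a multiple of 3 (read in base 2; leading zeros allowed and ε counts as 0)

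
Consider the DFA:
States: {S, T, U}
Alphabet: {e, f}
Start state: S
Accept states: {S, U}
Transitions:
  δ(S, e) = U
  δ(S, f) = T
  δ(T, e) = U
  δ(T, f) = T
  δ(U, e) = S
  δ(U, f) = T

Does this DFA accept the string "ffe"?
Processing string "ffe":
  S --f--> T
  T --f--> T
  T --e--> U
Final state: U
Accept states: {S, U}
Yes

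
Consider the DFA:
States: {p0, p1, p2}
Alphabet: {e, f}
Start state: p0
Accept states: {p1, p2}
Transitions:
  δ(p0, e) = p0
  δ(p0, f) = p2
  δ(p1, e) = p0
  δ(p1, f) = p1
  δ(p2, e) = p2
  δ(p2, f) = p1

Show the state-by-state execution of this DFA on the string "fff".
read 'f': p0 → p2
  read 'f': p2 → p1
  read 'f': p1 → p1
p0 -> p2 -> p1 -> p1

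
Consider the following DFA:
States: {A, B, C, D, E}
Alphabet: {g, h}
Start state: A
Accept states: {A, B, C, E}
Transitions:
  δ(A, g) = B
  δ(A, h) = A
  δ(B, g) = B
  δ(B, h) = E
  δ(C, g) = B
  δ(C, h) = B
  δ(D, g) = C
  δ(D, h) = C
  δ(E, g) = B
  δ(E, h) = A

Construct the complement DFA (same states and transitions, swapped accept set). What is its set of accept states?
Complement accept states = All states \ Original accept states
= {A, B, C, D, E} \ {A, B, C, E}
{D}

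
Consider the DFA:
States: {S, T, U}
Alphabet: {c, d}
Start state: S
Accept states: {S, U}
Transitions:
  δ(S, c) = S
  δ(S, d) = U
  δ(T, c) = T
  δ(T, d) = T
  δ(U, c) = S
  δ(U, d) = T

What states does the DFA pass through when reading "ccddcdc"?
read 'c': S → S
  read 'c': S → S
  read 'd': S → U
  read 'd': U → T
  read 'c': T → T
  read 'd': T → T
  read 'c': T → T
S -> S -> S -> U -> T -> T -> T -> T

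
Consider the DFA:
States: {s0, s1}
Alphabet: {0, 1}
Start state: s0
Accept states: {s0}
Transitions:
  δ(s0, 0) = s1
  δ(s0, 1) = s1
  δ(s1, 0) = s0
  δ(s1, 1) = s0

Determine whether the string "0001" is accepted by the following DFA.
Processing string "0001":
  s0 --0--> s1
  s1 --0--> s0
  s0 --0--> s1
  s1 --1--> s0
Final state: s0
Accept states: {s0}
Yes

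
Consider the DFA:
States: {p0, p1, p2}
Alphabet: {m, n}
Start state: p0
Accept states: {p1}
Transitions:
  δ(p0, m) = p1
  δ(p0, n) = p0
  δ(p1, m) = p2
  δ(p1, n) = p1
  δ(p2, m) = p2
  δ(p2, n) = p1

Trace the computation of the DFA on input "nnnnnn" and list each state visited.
read 'n': p0 → p0
  read 'n': p0 → p0
  read 'n': p0 → p0
  read 'n': p0 → p0
  read 'n': p0 → p0
  read 'n': p0 → p0
p0 -> p0 -> p0 -> p0 -> p0 -> p0 -> p0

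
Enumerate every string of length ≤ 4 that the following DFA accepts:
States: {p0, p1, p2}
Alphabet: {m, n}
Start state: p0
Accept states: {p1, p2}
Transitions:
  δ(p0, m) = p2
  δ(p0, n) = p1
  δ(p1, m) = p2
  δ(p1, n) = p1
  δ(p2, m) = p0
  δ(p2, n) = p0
m, n, nm, nn, mmm, mmn, mnm, mnn, nnm, nnn, mmnm, mmnn, mnnm, mnnn, nmmm, nmmn, nmnm, nmnn, nnnm, nnnn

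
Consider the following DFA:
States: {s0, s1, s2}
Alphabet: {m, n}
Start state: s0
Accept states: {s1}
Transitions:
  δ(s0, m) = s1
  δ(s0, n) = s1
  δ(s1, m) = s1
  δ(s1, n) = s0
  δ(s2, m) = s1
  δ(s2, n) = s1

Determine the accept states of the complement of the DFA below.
Complement accept states = All states \ Original accept states
= {s0, s1, s2} \ {s1}
{s0, s2}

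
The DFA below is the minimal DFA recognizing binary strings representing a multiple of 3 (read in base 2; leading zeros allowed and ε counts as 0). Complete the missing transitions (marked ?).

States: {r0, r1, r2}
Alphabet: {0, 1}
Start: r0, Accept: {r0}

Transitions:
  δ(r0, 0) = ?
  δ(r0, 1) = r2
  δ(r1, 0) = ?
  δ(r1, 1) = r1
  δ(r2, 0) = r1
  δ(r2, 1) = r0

From the language and accept set, identify what each state tracks — r0: value ≡ 0 (mod 3); r1: value ≡ 2 (mod 3); r2: value ≡ 1 (mod 3).
Each missing δ(q, a) is the state matching the new tracked value after reading a.
δ(r0, 0) = r0; δ(r1, 0) = r2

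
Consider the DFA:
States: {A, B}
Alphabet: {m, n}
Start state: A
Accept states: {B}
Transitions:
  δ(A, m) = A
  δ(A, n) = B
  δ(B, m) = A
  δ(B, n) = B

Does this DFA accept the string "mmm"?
Processing string "mmm":
  A --m--> A
  A --m--> A
  A --m--> A
Final state: A
Accept states: {B}
No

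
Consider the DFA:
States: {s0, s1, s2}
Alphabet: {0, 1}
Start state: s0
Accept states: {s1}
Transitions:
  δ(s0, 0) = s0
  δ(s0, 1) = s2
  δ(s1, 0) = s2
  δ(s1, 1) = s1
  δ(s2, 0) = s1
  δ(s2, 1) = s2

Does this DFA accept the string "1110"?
Processing string "1110":
  s0 --1--> s2
  s2 --1--> s2
  s2 --1--> s2
  s2 --0--> s1
Final state: s1
Accept states: {s1}
Yes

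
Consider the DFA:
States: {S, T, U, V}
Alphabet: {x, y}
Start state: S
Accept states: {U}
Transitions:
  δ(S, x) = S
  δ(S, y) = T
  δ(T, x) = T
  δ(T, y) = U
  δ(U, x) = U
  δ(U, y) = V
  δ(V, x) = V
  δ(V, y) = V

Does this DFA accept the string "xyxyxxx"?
Processing string "xyxyxxx":
  S --x--> S
  S --y--> T
  T --x--> T
  T --y--> U
  U --x--> U
  U --x--> U
  U --x--> U
Final state: U
Accept states: {U}
Yes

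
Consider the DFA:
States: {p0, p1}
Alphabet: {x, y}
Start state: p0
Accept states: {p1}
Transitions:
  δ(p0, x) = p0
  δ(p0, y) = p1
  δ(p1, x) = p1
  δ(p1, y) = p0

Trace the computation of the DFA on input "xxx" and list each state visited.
read 'x': p0 → p0
  read 'x': p0 → p0
  read 'x': p0 → p0
p0 -> p0 -> p0 -> p0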